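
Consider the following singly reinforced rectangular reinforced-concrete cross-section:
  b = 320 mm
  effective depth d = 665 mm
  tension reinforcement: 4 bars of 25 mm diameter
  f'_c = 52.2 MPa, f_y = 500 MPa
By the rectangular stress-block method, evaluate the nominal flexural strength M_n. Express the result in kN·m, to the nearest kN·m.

A_s = 4 × 491 = 1964 mm².
T = A_s f_y = 1964 × 500 = 982000 N = 982 kN.
From C = T: a = T/(0.85 f'_c b) = 982000/(0.85 × 52.2 × 320) = 69.16 mm.
M_n = T(d − a/2) = 982 kN × (665 − 34.58) mm = 619.07 kN·m.

M_n ≈ 619 kN·m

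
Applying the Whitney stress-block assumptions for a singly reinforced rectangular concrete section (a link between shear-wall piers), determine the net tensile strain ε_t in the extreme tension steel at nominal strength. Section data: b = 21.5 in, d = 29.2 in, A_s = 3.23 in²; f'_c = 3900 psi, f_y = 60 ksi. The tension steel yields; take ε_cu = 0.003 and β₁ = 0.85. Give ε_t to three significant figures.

ε_t ≈ 0.0244

a = A_s f_y/(0.85 f'_c b) = 2.719 in.
β₁ = 0.85, so c = a/β₁ = 2.719/0.85 = 3.199 in.
From the linear strain diagram with ε_cu = 0.003: ε_t = 0.003 (d − c)/c = 0.003 × (29.2 − 3.199)/3.199 = 0.0244.
Since ε_t ≥ 0.005, the section is tension-controlled.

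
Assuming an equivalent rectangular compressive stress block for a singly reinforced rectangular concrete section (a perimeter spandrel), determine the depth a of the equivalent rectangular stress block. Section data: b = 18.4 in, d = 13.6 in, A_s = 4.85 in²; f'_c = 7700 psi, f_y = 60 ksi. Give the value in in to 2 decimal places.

a ≈ 2.42 in

T = A_s f_y = 4.85 × 60 = 291 kips.
a = T/(0.85 f'_c b) = 291/(0.85 × 7.7 × 18.4) = 2.42 in.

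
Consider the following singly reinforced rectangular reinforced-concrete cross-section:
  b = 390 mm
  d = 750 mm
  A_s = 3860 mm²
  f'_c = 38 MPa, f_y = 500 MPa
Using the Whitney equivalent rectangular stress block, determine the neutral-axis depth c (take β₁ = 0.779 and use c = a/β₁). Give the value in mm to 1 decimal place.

T = A_s f_y = 3860 × 500 = 1930000 N = 1930 kN.
Setting C = 0.85 f'_c a b equal to T: a = 1930000/(0.85 × 38 × 390) = 153.211 mm.
With β₁ = 0.779, c = a/β₁ = 153.211/0.779 = 196.7 mm.

c ≈ 196.7 mm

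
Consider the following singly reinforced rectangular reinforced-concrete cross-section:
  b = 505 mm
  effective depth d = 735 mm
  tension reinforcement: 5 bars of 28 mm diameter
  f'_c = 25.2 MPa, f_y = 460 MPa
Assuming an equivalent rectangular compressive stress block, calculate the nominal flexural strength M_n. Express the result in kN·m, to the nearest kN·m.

M_n ≈ 949 kN·m

A_s = 5 × 616 = 3080 mm².
T = A_s f_y = 3080 × 460 = 1416800 N = 1416.8 kN.
From C = T: a = T/(0.85 f'_c b) = 1416800/(0.85 × 25.2 × 505) = 130.98 mm.
M_n = T(d − a/2) = 1416.8 kN × (735 − 65.49) mm = 948.56 kN·m.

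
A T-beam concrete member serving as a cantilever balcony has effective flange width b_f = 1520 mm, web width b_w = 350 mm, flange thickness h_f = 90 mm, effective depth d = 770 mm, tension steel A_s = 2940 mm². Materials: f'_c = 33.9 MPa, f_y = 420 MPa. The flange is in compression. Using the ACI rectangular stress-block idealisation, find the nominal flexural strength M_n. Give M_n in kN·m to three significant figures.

M_n ≈ 933 kN·m

Tension: T = A_s f_y = 2940 × 420 = 1234800 N.
Try a within the flange: a = T/(0.85 f'_c b_f) = 1234800/(0.85 × 33.9 × 1520) = 28.19 mm.
Since a = 28.19 ≤ h_f = 90 mm, the stress block lies entirely in the flange; analyse as a rectangular beam of width b_f.
M_n = T(d − a/2) = 1234800 × (770 − 14.095) = 933.39 × 10⁶ N·mm.
M_n = 933.39 kN·m.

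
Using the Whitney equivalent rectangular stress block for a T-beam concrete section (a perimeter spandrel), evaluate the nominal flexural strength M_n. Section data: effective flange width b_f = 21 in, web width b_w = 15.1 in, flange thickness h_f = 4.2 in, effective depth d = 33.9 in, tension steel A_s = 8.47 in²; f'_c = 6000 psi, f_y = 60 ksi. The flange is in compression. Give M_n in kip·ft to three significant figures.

Tension: T = A_s f_y = 8.47 × 60 = 508.2 kips.
Try a within the flange: a = T/(0.85 f'_c b_f) = 508.2/(0.85 × 6 × 21) = 4.745 in.
a = 4.745 > h_f = 4.2 in: the block extends into the web. Split into flange-overhang and web parts.
C_f = 0.85 f'_c (b_f − b_w) h_f = 0.85 × 6 × (21 − 15.1) × 4.2 = 126.4 kips.
Remaining web compression depth: a_w = (T − C_f)/(0.85 f'_c b_w) = (508.2 − 126.4)/(0.85 × 6 × 15.1) = 4.958 in.
M_n = C_f(d − h_f/2) + (T − C_f)(d − a_w/2) = 126.4 × (33.9 − 2.1) + 381.8 × (33.9 − 2.479) = 4019.5 + 11996.5 = 16016.0 kip·in.
M_n = 16016.0/12 = 1334.67 kip·ft.

M_n ≈ 1330 kip·ft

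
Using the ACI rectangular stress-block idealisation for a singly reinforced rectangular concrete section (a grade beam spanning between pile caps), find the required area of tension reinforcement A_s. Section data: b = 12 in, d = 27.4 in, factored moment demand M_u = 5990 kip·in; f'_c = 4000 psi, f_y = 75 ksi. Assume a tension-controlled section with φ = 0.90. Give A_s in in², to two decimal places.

A_s ≈ 3.70 in²

M_n = M_u/φ = 5990/0.90 = 6655.56 kip·in.
From M_n = 0.85 f'_c a b (d − a/2):
a = d − √(d² − 2M_n/(0.85 f'_c b)) = 27.4 − √(27.4² − 2 × 6655.56/(0.85 × 4 × 12)) = 6.796 in.
A_s = 0.85 f'_c a b / f_y = 0.85 × 4 × 6.796 × 12 / 75 = 3.697 in².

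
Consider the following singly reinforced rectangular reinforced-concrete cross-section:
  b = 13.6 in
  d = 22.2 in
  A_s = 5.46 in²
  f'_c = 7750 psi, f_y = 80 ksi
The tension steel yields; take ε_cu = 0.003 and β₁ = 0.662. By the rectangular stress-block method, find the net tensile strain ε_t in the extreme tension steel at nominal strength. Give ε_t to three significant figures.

a = A_s f_y/(0.85 f'_c b) = 4.876 in.
β₁ = 0.662, so c = a/β₁ = 4.876/0.662 = 7.366 in.
From the linear strain diagram with ε_cu = 0.003: ε_t = 0.003 (d − c)/c = 0.003 × (22.2 − 7.366)/7.366 = 0.00604.
Since ε_t ≥ 0.005, the section is tension-controlled.

ε_t ≈ 0.00604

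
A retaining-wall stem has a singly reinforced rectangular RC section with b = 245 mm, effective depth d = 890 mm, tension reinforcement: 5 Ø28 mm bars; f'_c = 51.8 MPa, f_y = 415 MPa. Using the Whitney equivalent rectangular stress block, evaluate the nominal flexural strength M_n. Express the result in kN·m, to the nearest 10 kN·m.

A_s = 5 × 616 = 3080 mm².
T = A_s f_y = 3080 × 415 = 1278200 N = 1278.2 kN.
From C = T: a = T/(0.85 f'_c b) = 1278200/(0.85 × 51.8 × 245) = 118.49 mm.
M_n = T(d − a/2) = 1278.2 kN × (890 − 59.245) mm = 1061.87 kN·m.

M_n ≈ 1060 kN·m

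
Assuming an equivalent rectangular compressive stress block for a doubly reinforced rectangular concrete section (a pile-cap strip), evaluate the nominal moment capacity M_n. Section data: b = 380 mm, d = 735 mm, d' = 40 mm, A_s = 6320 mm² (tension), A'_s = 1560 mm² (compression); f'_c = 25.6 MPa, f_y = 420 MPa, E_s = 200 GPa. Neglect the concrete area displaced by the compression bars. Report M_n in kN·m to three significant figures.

M_n ≈ 1680 kN·m

Assume both tension and compression steel yield.
Net tension couple steel: A_s − A'_s = 4760 mm².
a = (A_s − A'_s) f_y / (0.85 f'_c b) = 1999200/(0.85 × 25.6 × 380) = 241.78 mm.
c = a/β₁ = 241.78/0.85 = 284.45 mm; ε'_s = 0.003(c − d')/c = 0.0026 ≥ f_y/E_s = 0.0021, so compression steel does yield.
M_n = (A_s − A'_s) f_y (d − a/2) + A'_s f_y (d − d') = [1999200 × (735 − 120.89) + 655200 × (735 − 40)] × 10⁻⁶ = 1227.73 + 455.36 = 1683.09 kN·m.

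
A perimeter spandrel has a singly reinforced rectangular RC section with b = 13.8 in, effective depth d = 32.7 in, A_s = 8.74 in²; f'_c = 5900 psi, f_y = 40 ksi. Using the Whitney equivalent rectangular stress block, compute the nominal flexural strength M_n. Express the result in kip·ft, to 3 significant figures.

M_n ≈ 879 kip·ft

T = A_s f_y = 8.74 × 40 = 349.6 kips.
a = T/(0.85 f'_c b) = 349.6/(0.85 × 5.9 × 13.8) = 5.052 in.
M_n = T(d − a/2) = 349.6 × (32.7 − 2.526) = 10548.8 kip·in = 10548.8/12 = 879.07 kip·ft.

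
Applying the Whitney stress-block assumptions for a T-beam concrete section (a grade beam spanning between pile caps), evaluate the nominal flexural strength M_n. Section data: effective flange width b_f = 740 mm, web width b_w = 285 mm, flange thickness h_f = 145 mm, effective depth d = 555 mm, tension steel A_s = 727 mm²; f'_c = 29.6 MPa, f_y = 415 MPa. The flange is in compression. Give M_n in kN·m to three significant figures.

M_n ≈ 165 kN·m

Tension: T = A_s f_y = 727 × 415 = 301705 N.
Try a within the flange: a = T/(0.85 f'_c b_f) = 301705/(0.85 × 29.6 × 740) = 16.20 mm.
Since a = 16.20 ≤ h_f = 145 mm, the stress block lies entirely in the flange; analyse as a rectangular beam of width b_f.
M_n = T(d − a/2) = 301705 × (555 − 8.1) = 165.00 × 10⁶ N·mm.
M_n = 165.00 kN·m.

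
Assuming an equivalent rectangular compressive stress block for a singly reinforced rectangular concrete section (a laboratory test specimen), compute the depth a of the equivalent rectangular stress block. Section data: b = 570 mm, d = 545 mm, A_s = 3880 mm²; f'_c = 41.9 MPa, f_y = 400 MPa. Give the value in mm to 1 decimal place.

a ≈ 76.5 mm

T = A_s f_y = 3880 × 400 = 1552000 N = 1552 kN.
Setting C = 0.85 f'_c a b equal to T: a = 1552000/(0.85 × 41.9 × 570) = 76.5 mm.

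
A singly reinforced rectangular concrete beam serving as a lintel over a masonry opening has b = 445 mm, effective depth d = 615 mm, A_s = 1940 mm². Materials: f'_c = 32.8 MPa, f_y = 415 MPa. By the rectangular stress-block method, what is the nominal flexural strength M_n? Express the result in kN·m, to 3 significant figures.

T = A_s f_y = 1940 × 415 = 805100 N = 805.1 kN.
From C = T: a = T/(0.85 f'_c b) = 805100/(0.85 × 32.8 × 445) = 64.89 mm.
M_n = T(d − a/2) = 805.1 kN × (615 − 32.445) mm = 469.02 kN·m.

M_n ≈ 469 kN·m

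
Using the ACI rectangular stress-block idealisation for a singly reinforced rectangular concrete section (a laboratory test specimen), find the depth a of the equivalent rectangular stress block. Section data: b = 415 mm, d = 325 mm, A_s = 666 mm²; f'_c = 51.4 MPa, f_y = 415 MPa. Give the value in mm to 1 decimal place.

T = A_s f_y = 666 × 415 = 276390 N = 276.39 kN.
Setting C = 0.85 f'_c a b equal to T: a = 276390/(0.85 × 51.4 × 415) = 15.2 mm.

a ≈ 15.2 mm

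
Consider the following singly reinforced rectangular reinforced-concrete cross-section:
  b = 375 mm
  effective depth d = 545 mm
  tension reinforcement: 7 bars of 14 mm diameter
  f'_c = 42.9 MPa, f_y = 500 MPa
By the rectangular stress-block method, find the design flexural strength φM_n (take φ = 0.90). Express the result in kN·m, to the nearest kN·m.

φM_n ≈ 255 kN·m

A_s = 7 × 154 = 1078 mm².
T = A_s f_y = 1078 × 500 = 539000 N = 539 kN.
From C = T: a = T/(0.85 f'_c b) = 539000/(0.85 × 42.9 × 375) = 39.42 mm.
M_n = T(d − a/2) = 539 kN × (545 − 19.71) mm = 283.13 kN·m.
φM_n = 0.90 × 283.13 = 254.82 kN·m.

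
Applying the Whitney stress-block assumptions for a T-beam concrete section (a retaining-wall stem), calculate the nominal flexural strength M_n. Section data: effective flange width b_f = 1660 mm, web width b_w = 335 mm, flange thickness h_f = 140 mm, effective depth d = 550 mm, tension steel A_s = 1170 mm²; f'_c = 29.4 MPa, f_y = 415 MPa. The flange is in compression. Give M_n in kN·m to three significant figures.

M_n ≈ 264 kN·m

Tension: T = A_s f_y = 1170 × 415 = 485550 N.
Try a within the flange: a = T/(0.85 f'_c b_f) = 485550/(0.85 × 29.4 × 1660) = 11.70 mm.
Since a = 11.70 ≤ h_f = 140 mm, the stress block lies entirely in the flange; analyse as a rectangular beam of width b_f.
M_n = T(d − a/2) = 485550 × (550 − 5.85) = 264.21 × 10⁶ N·mm.
M_n = 264.21 kN·m.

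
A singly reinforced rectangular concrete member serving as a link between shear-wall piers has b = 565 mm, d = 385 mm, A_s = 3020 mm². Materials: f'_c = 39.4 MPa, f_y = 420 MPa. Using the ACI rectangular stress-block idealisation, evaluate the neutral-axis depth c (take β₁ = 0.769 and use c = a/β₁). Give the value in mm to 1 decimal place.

c ≈ 87.2 mm

T = A_s f_y = 3020 × 420 = 1268400 N = 1268.4 kN.
Setting C = 0.85 f'_c a b equal to T: a = 1268400/(0.85 × 39.4 × 565) = 67.034 mm.
With β₁ = 0.769, c = a/β₁ = 67.034/0.769 = 87.2 mm.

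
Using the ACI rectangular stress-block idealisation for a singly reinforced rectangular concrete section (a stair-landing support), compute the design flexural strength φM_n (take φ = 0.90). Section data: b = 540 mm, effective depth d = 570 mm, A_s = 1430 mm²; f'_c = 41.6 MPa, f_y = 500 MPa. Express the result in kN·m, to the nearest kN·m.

φM_n ≈ 355 kN·m

T = A_s f_y = 1430 × 500 = 715000 N = 715 kN.
From C = T: a = T/(0.85 f'_c b) = 715000/(0.85 × 41.6 × 540) = 37.45 mm.
M_n = T(d − a/2) = 715 kN × (570 − 18.725) mm = 394.16 kN·m.
φM_n = 0.90 × 394.16 = 354.74 kN·m.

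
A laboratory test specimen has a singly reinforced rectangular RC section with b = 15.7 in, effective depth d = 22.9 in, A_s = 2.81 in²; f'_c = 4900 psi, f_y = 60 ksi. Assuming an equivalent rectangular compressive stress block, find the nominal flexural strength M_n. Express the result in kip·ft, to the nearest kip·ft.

M_n ≈ 304 kip·ft

T = A_s f_y = 2.81 × 60 = 168.6 kips.
a = T/(0.85 f'_c b) = 168.6/(0.85 × 4.9 × 15.7) = 2.578 in.
M_n = T(d − a/2) = 168.6 × (22.9 − 1.289) = 3643.6 kip·in = 3643.6/12 = 303.63 kip·ft.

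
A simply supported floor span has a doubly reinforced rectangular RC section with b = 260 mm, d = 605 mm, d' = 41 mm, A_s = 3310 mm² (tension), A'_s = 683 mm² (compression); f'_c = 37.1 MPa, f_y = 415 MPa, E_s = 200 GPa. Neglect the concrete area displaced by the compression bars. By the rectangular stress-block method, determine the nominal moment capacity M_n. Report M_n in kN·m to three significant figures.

Assume both tension and compression steel yield.
Net tension couple steel: A_s − A'_s = 2627 mm².
a = (A_s − A'_s) f_y / (0.85 f'_c b) = 1090205/(0.85 × 37.1 × 260) = 132.97 mm.
c = a/β₁ = 132.97/0.785 = 169.39 mm; ε'_s = 0.003(c − d')/c = 0.0023 ≥ f_y/E_s = 0.0021, so compression steel does yield.
M_n = (A_s − A'_s) f_y (d − a/2) + A'_s f_y (d − d') = [1090205 × (605 − 66.485) + 283445 × (605 − 41)] × 10⁻⁶ = 587.09 + 159.86 = 746.95 kN·m.

M_n ≈ 747 kN·m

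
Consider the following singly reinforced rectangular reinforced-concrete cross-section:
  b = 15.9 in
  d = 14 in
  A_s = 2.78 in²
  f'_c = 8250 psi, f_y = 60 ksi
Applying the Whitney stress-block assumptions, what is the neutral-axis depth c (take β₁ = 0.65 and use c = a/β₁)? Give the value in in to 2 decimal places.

T = A_s f_y = 2.78 × 60 = 166.8 kips.
a = T/(0.85 f'_c b) = 166.8/(0.85 × 8.25 × 15.9) = 1.4960 in.
With β₁ = 0.65, c = a/β₁ = 1.4960/0.65 = 2.30 in.

c ≈ 2.30 in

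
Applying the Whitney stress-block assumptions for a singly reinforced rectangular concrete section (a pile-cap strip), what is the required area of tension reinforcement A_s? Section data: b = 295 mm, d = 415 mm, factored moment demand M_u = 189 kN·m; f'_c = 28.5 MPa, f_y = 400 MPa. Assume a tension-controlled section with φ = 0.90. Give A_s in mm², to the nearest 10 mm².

A_s ≈ 1400 mm²

M_n = M_u/φ = 189/0.90 = 210 kN·m.
With M_n = 0.85 f'_c a b (d − a/2), solve the quadratic for a:
a = d − √(d² − 2M_n/(0.85 f'_c b)) = 415 − √(415² − 2 × 210×10⁶/(0.85 × 28.5 × 295)) = 78.17 mm.
A_s = 0.85 f'_c a b / f_y = 0.85 × 28.5 × 78.17 × 295 / 400 = 1396.6 mm².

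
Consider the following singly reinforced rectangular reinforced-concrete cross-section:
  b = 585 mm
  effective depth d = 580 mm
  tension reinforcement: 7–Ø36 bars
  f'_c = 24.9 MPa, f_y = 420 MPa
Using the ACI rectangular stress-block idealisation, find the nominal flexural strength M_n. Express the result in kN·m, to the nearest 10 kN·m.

M_n ≈ 1370 kN·m

A_s = 7 × 1018 = 7126 mm².
T = A_s f_y = 7126 × 420 = 2992920 N = 2992.92 kN.
From C = T: a = T/(0.85 f'_c b) = 2992920/(0.85 × 24.9 × 585) = 241.72 mm.
M_n = T(d − a/2) = 2992.92 kN × (580 − 120.86) mm = 1374.17 kN·m.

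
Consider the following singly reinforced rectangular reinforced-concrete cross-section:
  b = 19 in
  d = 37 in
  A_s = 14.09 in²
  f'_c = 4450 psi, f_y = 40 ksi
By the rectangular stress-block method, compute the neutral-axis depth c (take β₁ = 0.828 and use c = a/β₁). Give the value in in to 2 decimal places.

T = A_s f_y = 14.09 × 40 = 563.6 kips.
a = T/(0.85 f'_c b) = 563.6/(0.85 × 4.45 × 19) = 7.8422 in.
With β₁ = 0.828, c = a/β₁ = 7.8422/0.828 = 9.47 in.

c ≈ 9.47 in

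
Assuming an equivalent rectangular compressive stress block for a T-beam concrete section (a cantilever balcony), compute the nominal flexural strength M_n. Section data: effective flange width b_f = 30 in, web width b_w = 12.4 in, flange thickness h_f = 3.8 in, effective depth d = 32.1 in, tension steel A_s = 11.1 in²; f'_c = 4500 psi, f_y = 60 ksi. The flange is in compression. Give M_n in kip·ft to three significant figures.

Tension: T = A_s f_y = 11.1 × 60 = 666 kips.
Try a within the flange: a = T/(0.85 f'_c b_f) = 666/(0.85 × 4.5 × 30) = 5.804 in.
a = 5.804 > h_f = 3.8 in: the block extends into the web. Split into flange-overhang and web parts.
C_f = 0.85 f'_c (b_f − b_w) h_f = 0.85 × 4.5 × (30 − 12.4) × 3.8 = 255.8 kips.
Remaining web compression depth: a_w = (T − C_f)/(0.85 f'_c b_w) = (666 − 255.8)/(0.85 × 4.5 × 12.4) = 8.649 in.
M_n = C_f(d − h_f/2) + (T − C_f)(d − a_w/2) = 255.8 × (32.1 − 1.9) + 410.2 × (32.1 − 4.3245) = 7725.2 + 11393.5 = 19118.7 kip·in.
M_n = 19118.7/12 = 1593.23 kip·ft.

M_n ≈ 1590 kip·ft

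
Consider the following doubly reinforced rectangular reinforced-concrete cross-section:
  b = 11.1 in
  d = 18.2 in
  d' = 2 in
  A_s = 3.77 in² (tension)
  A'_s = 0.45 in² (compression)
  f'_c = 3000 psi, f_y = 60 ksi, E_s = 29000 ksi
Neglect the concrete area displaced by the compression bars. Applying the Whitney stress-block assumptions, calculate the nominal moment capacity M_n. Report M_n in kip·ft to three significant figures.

Assume both steels yield.
a = (A_s − A'_s) f_y/(0.85 f'_c b) = (3.77 − 0.45) × 60/(0.85 × 3 × 11.1) = 7.038 in.
c = a/β₁ = 7.038/0.85 = 8.280 in; ε'_s = 0.003(c − d')/c = 0.0023 ≥ ε_y = 0.0021, so the compression steel yields.
M_n = (A_s − A'_s) f_y (d − a/2) + A'_s f_y (d − d') = 199.2 × (18.2 − 3.519) + 27 × (18.2 − 2) = 2924.5 + 437.4 = 3361.9 kip·in = 3361.9/12 = 280.16 kip·ft.

M_n ≈ 280 kip·ft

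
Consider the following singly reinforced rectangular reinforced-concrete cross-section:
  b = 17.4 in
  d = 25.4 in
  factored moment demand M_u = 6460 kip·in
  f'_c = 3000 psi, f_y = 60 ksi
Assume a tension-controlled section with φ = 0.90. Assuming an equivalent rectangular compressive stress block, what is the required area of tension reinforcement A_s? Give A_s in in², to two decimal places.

M_n = M_u/φ = 6460/0.90 = 7177.78 kip·in.
From M_n = 0.85 f'_c a b (d − a/2):
a = d − √(d² − 2M_n/(0.85 f'_c b)) = 25.4 − √(25.4² − 2 × 7177.78/(0.85 × 3 × 17.4)) = 7.466 in.
A_s = 0.85 f'_c a b / f_y = 0.85 × 3 × 7.466 × 17.4 / 60 = 5.521 in².

A_s ≈ 5.52 in²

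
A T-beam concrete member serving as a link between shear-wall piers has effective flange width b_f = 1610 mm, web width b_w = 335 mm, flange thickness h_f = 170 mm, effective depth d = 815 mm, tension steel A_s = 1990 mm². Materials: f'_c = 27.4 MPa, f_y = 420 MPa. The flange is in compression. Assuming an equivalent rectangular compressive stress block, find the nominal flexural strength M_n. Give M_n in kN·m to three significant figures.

Tension: T = A_s f_y = 1990 × 420 = 835800 N.
Try a within the flange: a = T/(0.85 f'_c b_f) = 835800/(0.85 × 27.4 × 1610) = 22.29 mm.
Since a = 22.29 ≤ h_f = 170 mm, the stress block lies entirely in the flange; analyse as a rectangular beam of width b_f.
M_n = T(d − a/2) = 835800 × (815 − 11.145) = 671.86 × 10⁶ N·mm.
M_n = 671.86 kN·m.

M_n ≈ 672 kN·m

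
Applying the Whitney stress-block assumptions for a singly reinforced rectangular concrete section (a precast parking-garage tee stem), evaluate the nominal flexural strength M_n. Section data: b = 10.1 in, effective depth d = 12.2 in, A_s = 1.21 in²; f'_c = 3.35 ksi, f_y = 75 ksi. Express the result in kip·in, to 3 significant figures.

M_n ≈ 964 kip·in

T = A_s f_y = 1.21 × 75 = 90.75 kips.
a = T/(0.85 f'_c b) = 90.75/(0.85 × 3.35 × 10.1) = 3.155 in.
M_n = T(d − a/2) = 90.75 × (12.2 − 1.5775) = 964.0 kip·in.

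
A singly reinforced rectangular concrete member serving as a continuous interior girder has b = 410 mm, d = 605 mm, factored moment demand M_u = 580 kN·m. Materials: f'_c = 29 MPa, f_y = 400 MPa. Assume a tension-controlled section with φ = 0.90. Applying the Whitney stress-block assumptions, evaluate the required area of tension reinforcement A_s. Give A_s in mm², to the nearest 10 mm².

A_s ≈ 2950 mm²

M_n = M_u/φ = 580/0.90 = 644.444 kN·m.
With M_n = 0.85 f'_c a b (d − a/2), solve the quadratic for a:
a = d − √(d² − 2M_n/(0.85 f'_c b)) = 605 − √(605² − 2 × 644.444×10⁶/(0.85 × 29 × 410)) = 116.64 mm.
A_s = 0.85 f'_c a b / f_y = 0.85 × 29 × 116.64 × 410 / 400 = 2947.1 mm².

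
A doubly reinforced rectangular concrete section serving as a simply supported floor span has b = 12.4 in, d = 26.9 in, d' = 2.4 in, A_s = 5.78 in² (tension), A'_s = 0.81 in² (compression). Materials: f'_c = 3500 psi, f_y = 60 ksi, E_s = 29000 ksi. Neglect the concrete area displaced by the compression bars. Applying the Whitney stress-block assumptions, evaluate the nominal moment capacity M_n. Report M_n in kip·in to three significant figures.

Assume both steels yield.
a = (A_s − A'_s) f_y/(0.85 f'_c b) = (5.78 − 0.81) × 60/(0.85 × 3.5 × 12.4) = 8.083 in.
c = a/β₁ = 8.083/0.85 = 9.509 in; ε'_s = 0.003(c − d')/c = 0.0022 ≥ ε_y = 0.0021, so the compression steel yields.
M_n = (A_s − A'_s) f_y (d − a/2) + A'_s f_y (d − d') = 298.2 × (26.9 − 4.0415) + 48.6 × (26.9 − 2.4) = 6816.4 + 1190.7 = 8007.1 kip·in.

M_n ≈ 8010 kip·in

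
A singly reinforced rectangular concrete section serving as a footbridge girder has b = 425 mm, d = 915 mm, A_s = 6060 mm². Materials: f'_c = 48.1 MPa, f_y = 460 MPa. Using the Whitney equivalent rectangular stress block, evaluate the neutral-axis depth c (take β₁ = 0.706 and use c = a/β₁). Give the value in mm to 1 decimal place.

c ≈ 227.2 mm

T = A_s f_y = 6060 × 460 = 2787600 N = 2787.6 kN.
Setting C = 0.85 f'_c a b equal to T: a = 2787600/(0.85 × 48.1 × 425) = 160.427 mm.
With β₁ = 0.706, c = a/β₁ = 160.427/0.706 = 227.2 mm.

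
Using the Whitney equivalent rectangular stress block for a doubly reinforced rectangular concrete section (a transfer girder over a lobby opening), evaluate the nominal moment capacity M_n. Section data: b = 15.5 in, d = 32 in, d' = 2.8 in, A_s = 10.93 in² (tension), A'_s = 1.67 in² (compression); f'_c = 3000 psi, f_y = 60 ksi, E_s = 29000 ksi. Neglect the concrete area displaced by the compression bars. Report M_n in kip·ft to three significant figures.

M_n ≈ 1400 kip·ft

Assume both steels yield.
a = (A_s − A'_s) f_y/(0.85 f'_c b) = (10.93 − 1.67) × 60/(0.85 × 3 × 15.5) = 14.057 in.
c = a/β₁ = 14.057/0.85 = 16.538 in; ε'_s = 0.003(c − d')/c = 0.0025 ≥ ε_y = 0.0021, so the compression steel yields.
M_n = (A_s − A'_s) f_y (d − a/2) + A'_s f_y (d − d') = 555.6 × (32 − 7.0285) + 100.2 × (32 − 2.8) = 13874.2 + 2925.8 = 16800.0 kip·in = 16800.0/12 = 1400.00 kip·ft.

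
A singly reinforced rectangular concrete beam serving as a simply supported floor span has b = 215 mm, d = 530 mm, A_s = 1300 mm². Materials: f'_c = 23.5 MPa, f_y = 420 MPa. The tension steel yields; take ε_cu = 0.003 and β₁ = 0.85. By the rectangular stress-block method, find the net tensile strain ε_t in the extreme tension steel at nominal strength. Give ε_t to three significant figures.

ε_t ≈ 0.00763

a = A_s f_y/(0.85 f'_c b) = 127.14 mm.
β₁ = 0.85, so c = a/β₁ = 127.14/0.85 = 149.58 mm.
From the linear strain diagram with ε_cu = 0.003: ε_t = 0.003 (d − c)/c = 0.003 × (530 − 149.58)/149.58 = 0.00763.
Since ε_t ≥ 0.005, the section is tension-controlled.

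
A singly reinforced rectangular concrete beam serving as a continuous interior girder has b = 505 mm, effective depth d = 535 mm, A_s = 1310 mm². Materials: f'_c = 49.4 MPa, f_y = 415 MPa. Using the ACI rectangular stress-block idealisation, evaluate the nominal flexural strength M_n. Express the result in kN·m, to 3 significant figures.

T = A_s f_y = 1310 × 415 = 543650 N = 543.65 kN.
From C = T: a = T/(0.85 f'_c b) = 543650/(0.85 × 49.4 × 505) = 25.64 mm.
M_n = T(d − a/2) = 543.65 kN × (535 − 12.82) mm = 283.88 kN·m.

M_n ≈ 284 kN·m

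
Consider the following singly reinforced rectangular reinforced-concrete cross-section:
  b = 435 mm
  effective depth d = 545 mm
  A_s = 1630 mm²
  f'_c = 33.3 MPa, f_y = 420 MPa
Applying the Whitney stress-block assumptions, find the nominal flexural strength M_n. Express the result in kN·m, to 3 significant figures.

T = A_s f_y = 1630 × 420 = 684600 N = 684.6 kN.
From C = T: a = T/(0.85 f'_c b) = 684600/(0.85 × 33.3 × 435) = 55.60 mm.
M_n = T(d − a/2) = 684.6 kN × (545 − 27.8) mm = 354.08 kN·m.

M_n ≈ 354 kN·m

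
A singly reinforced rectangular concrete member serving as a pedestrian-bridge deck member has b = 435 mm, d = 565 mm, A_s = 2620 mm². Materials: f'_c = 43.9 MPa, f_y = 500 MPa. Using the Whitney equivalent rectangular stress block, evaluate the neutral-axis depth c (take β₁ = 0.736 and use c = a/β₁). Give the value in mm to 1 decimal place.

c ≈ 109.7 mm

T = A_s f_y = 2620 × 500 = 1310000 N = 1310 kN.
Setting C = 0.85 f'_c a b equal to T: a = 1310000/(0.85 × 43.9 × 435) = 80.705 mm.
With β₁ = 0.736, c = a/β₁ = 80.705/0.736 = 109.7 mm.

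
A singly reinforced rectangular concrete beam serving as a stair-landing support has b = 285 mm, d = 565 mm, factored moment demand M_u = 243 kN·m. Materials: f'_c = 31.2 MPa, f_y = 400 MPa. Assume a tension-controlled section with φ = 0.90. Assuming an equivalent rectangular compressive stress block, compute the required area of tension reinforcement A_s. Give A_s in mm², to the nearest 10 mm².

A_s ≈ 1270 mm²

M_n = M_u/φ = 243/0.90 = 270 kN·m.
With M_n = 0.85 f'_c a b (d − a/2), solve the quadratic for a:
a = d − √(d² − 2M_n/(0.85 f'_c b)) = 565 − √(565² − 2 × 270×10⁶/(0.85 × 31.2 × 285)) = 67.23 mm.
A_s = 0.85 f'_c a b / f_y = 0.85 × 31.2 × 67.23 × 285 / 400 = 1270.3 mm².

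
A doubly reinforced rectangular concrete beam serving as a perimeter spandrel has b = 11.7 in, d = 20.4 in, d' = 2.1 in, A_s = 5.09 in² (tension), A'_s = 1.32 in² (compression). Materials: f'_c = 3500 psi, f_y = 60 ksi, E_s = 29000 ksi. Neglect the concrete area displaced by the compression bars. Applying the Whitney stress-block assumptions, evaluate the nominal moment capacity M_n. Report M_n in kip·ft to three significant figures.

M_n ≈ 444 kip·ft

Assume both steels yield.
a = (A_s − A'_s) f_y/(0.85 f'_c b) = (5.09 − 1.32) × 60/(0.85 × 3.5 × 11.7) = 6.499 in.
c = a/β₁ = 6.499/0.85 = 7.646 in; ε'_s = 0.003(c − d')/c = 0.0022 ≥ ε_y = 0.0021, so the compression steel yields.
M_n = (A_s − A'_s) f_y (d − a/2) + A'_s f_y (d − d') = 226.2 × (20.4 − 3.2495) + 79.2 × (20.4 − 2.1) = 3879.4 + 1449.4 = 5328.8 kip·in = 5328.8/12 = 444.07 kip·ft.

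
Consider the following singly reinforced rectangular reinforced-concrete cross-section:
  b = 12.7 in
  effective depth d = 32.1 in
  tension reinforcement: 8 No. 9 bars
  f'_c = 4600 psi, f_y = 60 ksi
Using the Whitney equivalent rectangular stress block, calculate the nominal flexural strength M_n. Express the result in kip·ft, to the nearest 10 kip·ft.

M_n ≈ 1090 kip·ft

A_s = 8 × 1 = 8 in².
T = A_s f_y = 8 × 60 = 480 kips.
a = T/(0.85 f'_c b) = 480/(0.85 × 4.6 × 12.7) = 9.666 in.
M_n = T(d − a/2) = 480 × (32.1 − 4.833) = 13088.2 kip·in = 13088.2/12 = 1090.68 kip·ft.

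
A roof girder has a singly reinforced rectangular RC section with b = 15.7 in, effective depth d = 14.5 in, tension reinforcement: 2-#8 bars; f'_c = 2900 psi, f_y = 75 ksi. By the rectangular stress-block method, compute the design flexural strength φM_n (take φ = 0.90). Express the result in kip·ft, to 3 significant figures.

φM_n ≈ 115 kip·ft

A_s = 2 × 0.79 = 1.58 in².
T = A_s f_y = 1.58 × 75 = 118.5 kips.
a = T/(0.85 f'_c b) = 118.5/(0.85 × 2.9 × 15.7) = 3.062 in.
M_n = T(d − a/2) = 118.5 × (14.5 − 1.531) = 1536.8 kip·in = 1536.8/12 = 128.07 kip·ft.
φM_n = 0.90 × 128.07 = 115.26 kip·ft.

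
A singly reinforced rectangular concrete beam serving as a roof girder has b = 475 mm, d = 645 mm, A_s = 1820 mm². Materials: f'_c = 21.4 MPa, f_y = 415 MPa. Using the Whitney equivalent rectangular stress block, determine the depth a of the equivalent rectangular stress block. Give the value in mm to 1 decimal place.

a ≈ 87.4 mm

T = A_s f_y = 1820 × 415 = 755300 N = 755.3 kN.
Setting C = 0.85 f'_c a b equal to T: a = 755300/(0.85 × 21.4 × 475) = 87.4 mm.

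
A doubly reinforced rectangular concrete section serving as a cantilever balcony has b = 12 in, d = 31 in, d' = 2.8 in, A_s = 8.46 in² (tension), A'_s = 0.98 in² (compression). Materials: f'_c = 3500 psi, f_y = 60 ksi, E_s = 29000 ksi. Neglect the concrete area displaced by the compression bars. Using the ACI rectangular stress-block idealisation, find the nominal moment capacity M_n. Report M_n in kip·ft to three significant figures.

M_n ≈ 1060 kip·ft

Assume both steels yield.
a = (A_s − A'_s) f_y/(0.85 f'_c b) = (8.46 − 0.98) × 60/(0.85 × 3.5 × 12) = 12.571 in.
c = a/β₁ = 12.571/0.85 = 14.789 in; ε'_s = 0.003(c − d')/c = 0.0024 ≥ ε_y = 0.0021, so the compression steel yields.
M_n = (A_s − A'_s) f_y (d − a/2) + A'_s f_y (d − d') = 448.8 × (31 − 6.2855) + 58.8 × (31 − 2.8) = 11091.9 + 1658.2 = 12750.1 kip·in = 12750.1/12 = 1062.51 kip·ft.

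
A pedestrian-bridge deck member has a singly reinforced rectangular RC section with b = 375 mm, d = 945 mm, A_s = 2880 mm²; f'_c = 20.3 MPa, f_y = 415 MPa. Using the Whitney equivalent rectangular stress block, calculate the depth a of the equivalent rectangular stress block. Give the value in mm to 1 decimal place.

T = A_s f_y = 2880 × 415 = 1195200 N = 1195.2 kN.
Setting C = 0.85 f'_c a b equal to T: a = 1195200/(0.85 × 20.3 × 375) = 184.7 mm.

a ≈ 184.7 mm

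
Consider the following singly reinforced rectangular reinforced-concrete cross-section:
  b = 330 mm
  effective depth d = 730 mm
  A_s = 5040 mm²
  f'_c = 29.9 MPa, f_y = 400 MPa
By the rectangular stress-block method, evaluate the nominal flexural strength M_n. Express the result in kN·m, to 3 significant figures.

T = A_s f_y = 5040 × 400 = 2016000 N = 2016 kN.
From C = T: a = T/(0.85 f'_c b) = 2016000/(0.85 × 29.9 × 330) = 240.37 mm.
M_n = T(d − a/2) = 2016 kN × (730 − 120.185) mm = 1229.39 kN·m.

M_n ≈ 1230 kN·m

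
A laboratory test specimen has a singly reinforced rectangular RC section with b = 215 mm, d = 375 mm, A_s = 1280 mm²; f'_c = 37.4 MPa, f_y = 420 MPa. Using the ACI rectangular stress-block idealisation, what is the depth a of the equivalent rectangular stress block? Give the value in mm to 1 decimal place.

a ≈ 78.7 mm

T = A_s f_y = 1280 × 420 = 537600 N = 537.6 kN.
Setting C = 0.85 f'_c a b equal to T: a = 537600/(0.85 × 37.4 × 215) = 78.7 mm.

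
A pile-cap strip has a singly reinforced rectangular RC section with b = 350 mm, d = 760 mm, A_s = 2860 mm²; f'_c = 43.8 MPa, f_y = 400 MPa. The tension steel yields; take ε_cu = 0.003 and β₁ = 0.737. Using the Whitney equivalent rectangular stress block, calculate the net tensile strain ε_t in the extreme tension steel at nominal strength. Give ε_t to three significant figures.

ε_t ≈ 0.0161

a = A_s f_y/(0.85 f'_c b) = 87.79 mm.
β₁ = 0.737, so c = a/β₁ = 87.79/0.737 = 119.12 mm.
From the linear strain diagram with ε_cu = 0.003: ε_t = 0.003 (d − c)/c = 0.003 × (760 − 119.12)/119.12 = 0.0161.
Since ε_t ≥ 0.005, the section is tension-controlled.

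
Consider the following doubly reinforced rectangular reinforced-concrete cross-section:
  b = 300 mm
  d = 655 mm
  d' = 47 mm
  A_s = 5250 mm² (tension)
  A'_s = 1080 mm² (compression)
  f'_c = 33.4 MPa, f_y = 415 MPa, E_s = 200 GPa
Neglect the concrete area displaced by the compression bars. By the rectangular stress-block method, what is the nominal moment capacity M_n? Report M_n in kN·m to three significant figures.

Assume both tension and compression steel yield.
Net tension couple steel: A_s − A'_s = 4170 mm².
a = (A_s − A'_s) f_y / (0.85 f'_c b) = 1730550/(0.85 × 33.4 × 300) = 203.19 mm.
c = a/β₁ = 203.19/0.811 = 250.54 mm; ε'_s = 0.003(c − d')/c = 0.0024 ≥ f_y/E_s = 0.0021, so compression steel does yield.
M_n = (A_s − A'_s) f_y (d − a/2) + A'_s f_y (d − d') = [1730550 × (655 − 101.595) + 448200 × (655 − 47)] × 10⁻⁶ = 957.70 + 272.51 = 1230.21 kN·m.

M_n ≈ 1230 kN·m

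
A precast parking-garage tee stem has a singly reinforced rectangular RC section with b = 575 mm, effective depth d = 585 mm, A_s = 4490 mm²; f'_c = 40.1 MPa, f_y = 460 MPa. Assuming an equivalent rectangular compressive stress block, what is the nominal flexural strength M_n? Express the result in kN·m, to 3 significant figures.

T = A_s f_y = 4490 × 460 = 2065400 N = 2065.4 kN.
From C = T: a = T/(0.85 f'_c b) = 2065400/(0.85 × 40.1 × 575) = 105.38 mm.
M_n = T(d − a/2) = 2065.4 kN × (585 − 52.69) mm = 1099.43 kN·m.

M_n ≈ 1100 kN·m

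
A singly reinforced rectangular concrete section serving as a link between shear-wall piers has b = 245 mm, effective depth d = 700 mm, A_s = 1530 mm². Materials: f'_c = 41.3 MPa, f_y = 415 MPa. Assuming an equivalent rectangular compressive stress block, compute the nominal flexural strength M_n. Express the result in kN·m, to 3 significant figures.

M_n ≈ 421 kN·m

T = A_s f_y = 1530 × 415 = 634950 N = 634.95 kN.
From C = T: a = T/(0.85 f'_c b) = 634950/(0.85 × 41.3 × 245) = 73.83 mm.
M_n = T(d − a/2) = 634.95 kN × (700 − 36.915) mm = 421.03 kN·m.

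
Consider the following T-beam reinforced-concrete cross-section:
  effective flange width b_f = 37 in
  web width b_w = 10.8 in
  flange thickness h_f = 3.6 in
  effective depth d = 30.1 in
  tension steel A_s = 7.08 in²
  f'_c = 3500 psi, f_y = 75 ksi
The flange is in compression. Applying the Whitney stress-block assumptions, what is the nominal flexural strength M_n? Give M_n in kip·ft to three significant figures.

M_n ≈ 1210 kip·ft

Tension: T = A_s f_y = 7.08 × 75 = 531 kips.
Try a within the flange: a = T/(0.85 f'_c b_f) = 531/(0.85 × 3.5 × 37) = 4.824 in.
a = 4.824 > h_f = 3.6 in: the block extends into the web. Split into flange-overhang and web parts.
C_f = 0.85 f'_c (b_f − b_w) h_f = 0.85 × 3.5 × (37 − 10.8) × 3.6 = 280.6 kips.
Remaining web compression depth: a_w = (T − C_f)/(0.85 f'_c b_w) = (531 − 280.6)/(0.85 × 3.5 × 10.8) = 7.793 in.
M_n = C_f(d − h_f/2) + (T − C_f)(d − a_w/2) = 280.6 × (30.1 − 1.8) + 250.4 × (30.1 − 3.8965) = 7941.0 + 6561.4 = 14502.4 kip·in.
M_n = 14502.4/12 = 1208.53 kip·ft.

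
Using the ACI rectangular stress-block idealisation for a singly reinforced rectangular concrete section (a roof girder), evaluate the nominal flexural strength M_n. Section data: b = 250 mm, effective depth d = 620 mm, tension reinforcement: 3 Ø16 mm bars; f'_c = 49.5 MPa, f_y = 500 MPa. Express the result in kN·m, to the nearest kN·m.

M_n ≈ 183 kN·m

A_s = 3 × 201 = 603 mm².
T = A_s f_y = 603 × 500 = 301500 N = 301.5 kN.
From C = T: a = T/(0.85 f'_c b) = 301500/(0.85 × 49.5 × 250) = 28.66 mm.
M_n = T(d − a/2) = 301.5 kN × (620 − 14.33) mm = 182.61 kN·m.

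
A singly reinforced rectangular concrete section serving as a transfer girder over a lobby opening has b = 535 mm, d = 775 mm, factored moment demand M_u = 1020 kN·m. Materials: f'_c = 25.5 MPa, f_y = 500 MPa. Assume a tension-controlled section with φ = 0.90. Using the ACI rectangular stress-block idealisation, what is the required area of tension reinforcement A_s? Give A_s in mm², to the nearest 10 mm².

M_n = M_u/φ = 1020/0.90 = 1133.33 kN·m.
With M_n = 0.85 f'_c a b (d − a/2), solve the quadratic for a:
a = d − √(d² − 2M_n/(0.85 f'_c b)) = 775 − √(775² − 2 × 1133.33×10⁶/(0.85 × 25.5 × 535)) = 138.48 mm.
A_s = 0.85 f'_c a b / f_y = 0.85 × 25.5 × 138.48 × 535 / 500 = 3211.7 mm².

A_s ≈ 3210 mm²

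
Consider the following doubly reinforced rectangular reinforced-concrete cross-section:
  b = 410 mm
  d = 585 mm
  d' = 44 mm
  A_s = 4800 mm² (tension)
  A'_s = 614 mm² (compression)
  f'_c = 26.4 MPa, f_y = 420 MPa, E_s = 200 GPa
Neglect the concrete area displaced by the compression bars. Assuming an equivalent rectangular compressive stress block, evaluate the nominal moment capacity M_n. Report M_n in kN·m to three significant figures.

M_n ≈ 1000 kN·m

Assume both tension and compression steel yield.
Net tension couple steel: A_s − A'_s = 4186 mm².
a = (A_s − A'_s) f_y / (0.85 f'_c b) = 1758120/(0.85 × 26.4 × 410) = 191.09 mm.
c = a/β₁ = 191.09/0.85 = 224.81 mm; ε'_s = 0.003(c − d')/c = 0.0024 ≥ f_y/E_s = 0.0021, so compression steel does yield.
M_n = (A_s − A'_s) f_y (d − a/2) + A'_s f_y (d − d') = [1758120 × (585 − 95.545) + 257880 × (585 − 44)] × 10⁻⁶ = 860.52 + 139.51 = 1000.03 kN·m.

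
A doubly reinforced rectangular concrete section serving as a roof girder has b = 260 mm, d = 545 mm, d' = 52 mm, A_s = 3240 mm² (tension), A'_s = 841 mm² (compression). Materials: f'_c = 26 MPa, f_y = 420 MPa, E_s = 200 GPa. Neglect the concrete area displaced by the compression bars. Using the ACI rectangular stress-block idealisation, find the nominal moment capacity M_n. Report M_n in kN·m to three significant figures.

Assume both tension and compression steel yield.
Net tension couple steel: A_s − A'_s = 2399 mm².
a = (A_s − A'_s) f_y / (0.85 f'_c b) = 1007580/(0.85 × 26 × 260) = 175.35 mm.
c = a/β₁ = 175.35/0.85 = 206.29 mm; ε'_s = 0.003(c − d')/c = 0.0022 ≥ f_y/E_s = 0.0021, so compression steel does yield.
M_n = (A_s − A'_s) f_y (d − a/2) + A'_s f_y (d − d') = [1007580 × (545 − 87.675) + 353220 × (545 − 52)] × 10⁻⁶ = 460.79 + 174.14 = 634.93 kN·m.

M_n ≈ 635 kN·m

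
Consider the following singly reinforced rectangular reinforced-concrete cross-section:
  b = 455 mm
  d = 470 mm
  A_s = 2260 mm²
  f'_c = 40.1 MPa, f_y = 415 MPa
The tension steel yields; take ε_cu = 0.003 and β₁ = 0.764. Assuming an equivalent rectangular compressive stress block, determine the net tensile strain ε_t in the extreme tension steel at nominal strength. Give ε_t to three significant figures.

ε_t ≈ 0.0148

a = A_s f_y/(0.85 f'_c b) = 60.48 mm.
β₁ = 0.764, so c = a/β₁ = 60.48/0.764 = 79.16 mm.
From the linear strain diagram with ε_cu = 0.003: ε_t = 0.003 (d − c)/c = 0.003 × (470 − 79.16)/79.16 = 0.0148.
Since ε_t ≥ 0.005, the section is tension-controlled.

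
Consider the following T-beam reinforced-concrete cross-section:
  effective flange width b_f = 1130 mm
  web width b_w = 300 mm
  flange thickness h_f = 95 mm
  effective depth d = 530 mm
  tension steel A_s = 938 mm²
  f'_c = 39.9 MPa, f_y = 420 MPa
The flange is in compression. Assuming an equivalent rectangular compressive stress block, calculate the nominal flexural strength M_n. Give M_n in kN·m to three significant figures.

Tension: T = A_s f_y = 938 × 420 = 393960 N.
Try a within the flange: a = T/(0.85 f'_c b_f) = 393960/(0.85 × 39.9 × 1130) = 10.28 mm.
Since a = 10.28 ≤ h_f = 95 mm, the stress block lies entirely in the flange; analyse as a rectangular beam of width b_f.
M_n = T(d − a/2) = 393960 × (530 − 5.14) = 206.77 × 10⁶ N·mm.
M_n = 206.77 kN·m.

M_n ≈ 207 kN·m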